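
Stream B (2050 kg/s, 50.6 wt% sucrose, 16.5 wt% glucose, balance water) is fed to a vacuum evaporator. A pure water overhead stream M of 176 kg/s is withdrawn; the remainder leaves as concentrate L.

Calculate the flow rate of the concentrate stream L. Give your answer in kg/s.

1874 kg/s

Concentrate = 2050 − 176 = 1874 kg/s.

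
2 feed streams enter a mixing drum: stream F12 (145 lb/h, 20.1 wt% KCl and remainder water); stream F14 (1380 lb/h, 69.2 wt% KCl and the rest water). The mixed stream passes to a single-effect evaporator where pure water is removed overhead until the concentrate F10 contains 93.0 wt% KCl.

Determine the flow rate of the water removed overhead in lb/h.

466.8 lb/h

KCl entering = 145×0.201 + 1380×0.692 = 984.1 lb/h.
All KCl reports to F10, so F10 = 984.1/0.930 = 1058.2 lb/h.
Total feed = 1525 lb/h; overhead = 1525 − 1058.2 = 466.82 lb/h.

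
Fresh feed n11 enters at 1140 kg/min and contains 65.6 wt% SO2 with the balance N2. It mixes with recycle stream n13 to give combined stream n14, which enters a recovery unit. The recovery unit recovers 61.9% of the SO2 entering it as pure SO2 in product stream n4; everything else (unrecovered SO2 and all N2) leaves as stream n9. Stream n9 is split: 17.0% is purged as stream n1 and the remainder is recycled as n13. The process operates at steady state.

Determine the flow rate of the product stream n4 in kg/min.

SO2 in n14: m_A = 1140×0.656 + (1−0.170)·(1−0.619)·m_A, so m_A = 747.84/0.6838 = 1093.7 kg/min.
Product n4 = 0.619×1093.7 = 677 kg/min.

677 kg/min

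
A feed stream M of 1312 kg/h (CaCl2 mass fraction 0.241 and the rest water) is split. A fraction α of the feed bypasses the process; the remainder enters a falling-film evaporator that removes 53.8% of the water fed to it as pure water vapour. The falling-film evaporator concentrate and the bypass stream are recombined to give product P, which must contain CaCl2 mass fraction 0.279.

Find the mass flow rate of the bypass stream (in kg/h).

All 1312×0.241 = 316.19 kg/h of CaCl2 reaches P, so P = 316.19/0.279 = 1133.3 kg/h and vapour = 178.7 kg/h.
The evaporator receives (1−α)·1312 of feed at 0.759 water and removes 0.538 of that water:
0.538×0.759×(1−α)×1312 = 178.7
(1−α) = 178.7/535.74 = 0.3335;  α = 0.6665.
Bypass flow = 0.6665×1312 = 874.39 kg/h.

874.4 kg/h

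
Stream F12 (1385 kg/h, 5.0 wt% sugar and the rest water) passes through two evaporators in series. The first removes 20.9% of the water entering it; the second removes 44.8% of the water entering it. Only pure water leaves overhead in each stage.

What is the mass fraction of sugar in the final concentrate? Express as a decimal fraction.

0.1076

water in feed = 1385×0.950 = 1315.8 kg/h.
After stage 1: water left = (1−0.209)×1315.8 = 1040.8; stream total = 1110 kg/h.
After stage 2: water left = (1−0.448)×1040.8 = 574.5; final concentrate = 643.75 kg/h.
sugar fraction = 69.25/643.75 = 0.1076.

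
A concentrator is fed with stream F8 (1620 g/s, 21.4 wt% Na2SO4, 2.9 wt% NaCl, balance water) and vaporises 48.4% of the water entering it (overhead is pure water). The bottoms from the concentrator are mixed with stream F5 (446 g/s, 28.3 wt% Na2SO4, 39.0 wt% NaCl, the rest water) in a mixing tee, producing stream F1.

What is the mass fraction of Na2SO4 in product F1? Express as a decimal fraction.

0.3212

Vapour removed = 0.484×0.757×1620 = 593.55 g/s; concentrate = 1026.5 g/s.
Na2SO4 reaching the mixer = 346.68 (from concentrate) + 446×0.283 = 472.9 g/s.
Product flow = 1026.5 + 446 = 1472.5 g/s; Na2SO4 fraction = 0.3212.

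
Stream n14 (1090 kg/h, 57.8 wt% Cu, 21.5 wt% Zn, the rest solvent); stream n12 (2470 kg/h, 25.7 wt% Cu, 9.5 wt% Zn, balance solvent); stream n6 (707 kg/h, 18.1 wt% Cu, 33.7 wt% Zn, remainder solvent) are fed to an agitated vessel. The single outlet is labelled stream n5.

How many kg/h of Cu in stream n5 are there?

Cu out = Cu in = 1090×0.578 + 2470×0.257 + 707×0.181 = 1392.8 kg/h.

1393 kg/h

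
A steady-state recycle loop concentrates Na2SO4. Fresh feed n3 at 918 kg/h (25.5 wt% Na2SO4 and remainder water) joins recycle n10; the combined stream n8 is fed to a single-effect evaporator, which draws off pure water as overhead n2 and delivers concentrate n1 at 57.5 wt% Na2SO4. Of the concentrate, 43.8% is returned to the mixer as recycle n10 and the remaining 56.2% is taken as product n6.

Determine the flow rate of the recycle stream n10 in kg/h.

Overall Na2SO4 balance (none leaves overhead): Na2SO4 in fresh feed = Na2SO4 in product, i.e. 918×0.255 = (1−0.438)·n1·0.575.
n1 = 234.09/(0.575×0.562) = 724.4 kg/h.
Recycle n10 = 0.438×724.4 = 317.29 kg/h.

317.3 kg/h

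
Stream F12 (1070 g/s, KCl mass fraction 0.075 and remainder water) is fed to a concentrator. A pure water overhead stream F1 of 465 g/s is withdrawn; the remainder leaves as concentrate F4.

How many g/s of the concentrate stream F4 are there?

Concentrate = 1070 − 465 = 605 g/s.

605 g/s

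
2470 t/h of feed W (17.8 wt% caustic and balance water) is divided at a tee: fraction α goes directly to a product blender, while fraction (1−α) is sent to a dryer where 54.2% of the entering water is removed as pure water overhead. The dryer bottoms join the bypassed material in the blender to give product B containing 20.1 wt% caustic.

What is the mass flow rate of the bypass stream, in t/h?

All 2470×0.178 = 439.66 t/h of caustic reaches B, so B = 439.66/0.201 = 2187.4 t/h and vapour = 282.64 t/h.
The evaporator receives (1−α)·2470 of feed at 0.822 water and removes 0.542 of that water:
0.542×0.822×(1−α)×2470 = 282.64
(1−α) = 282.64/1100.4 = 0.2568;  α = 0.7432.
Bypass flow = 0.7432×2470 = 1835.6 t/h.

1836 t/h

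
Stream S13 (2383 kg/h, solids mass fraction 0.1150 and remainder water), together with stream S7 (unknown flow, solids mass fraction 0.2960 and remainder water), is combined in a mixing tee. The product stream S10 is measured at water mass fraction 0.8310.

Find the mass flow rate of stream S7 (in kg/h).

Let S7 be the unknown flow. Total out = 2383 + S7.
water balance: 2109 + 0.704·S7 = 0.831·(2383 + S7)
(0.704 − 0.831)·S7 = 0.831×2383 − 2109 = -128.68
S7 = -128.68 / -0.127 = 1013.2 kg/h

1013 kg/h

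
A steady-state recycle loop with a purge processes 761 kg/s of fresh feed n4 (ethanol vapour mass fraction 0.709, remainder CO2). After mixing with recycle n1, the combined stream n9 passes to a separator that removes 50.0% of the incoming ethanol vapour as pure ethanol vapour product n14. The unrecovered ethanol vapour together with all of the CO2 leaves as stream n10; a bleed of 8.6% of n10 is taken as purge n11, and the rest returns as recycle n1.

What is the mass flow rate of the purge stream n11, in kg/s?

CO2 enters only via n4 and leaves only via the purge: 761×0.291 = 0.086×(CO2 in n10), and the separator passes all CO2, so CO2 in n9 = CO2 in n10 = 2575 kg/s.
ethanol vapour in n9: m_A = 761×0.709 + (1−0.086)·(1−0.500)·m_A, so m_A = 539.55/0.5430 = 993.64 kg/s.
n10 = (1−0.500)×993.64 + 2575 = 3071.8 kg/s.
Purge n11 = 0.086×3071.8 = 264.18 kg/s.

264.2 kg/s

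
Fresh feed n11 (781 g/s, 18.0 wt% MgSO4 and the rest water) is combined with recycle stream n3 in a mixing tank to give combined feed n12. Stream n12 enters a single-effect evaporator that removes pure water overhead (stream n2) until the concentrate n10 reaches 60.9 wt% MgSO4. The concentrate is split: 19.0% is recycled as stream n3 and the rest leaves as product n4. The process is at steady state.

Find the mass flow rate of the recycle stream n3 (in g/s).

Overall MgSO4 balance (none leaves overhead): MgSO4 in fresh feed = MgSO4 in product, i.e. 781×0.180 = (1−0.190)·n10·0.609.
n10 = 140.58/(0.609×0.810) = 284.98 g/s.
Recycle n3 = 0.190×284.98 = 54.147 g/s.

54.15 g/s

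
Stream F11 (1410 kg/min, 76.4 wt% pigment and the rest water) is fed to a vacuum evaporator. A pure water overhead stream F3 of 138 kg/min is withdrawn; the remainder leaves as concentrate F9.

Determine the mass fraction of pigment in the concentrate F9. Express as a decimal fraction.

pigment is not removed: 1410×0.764 = 1077.2 kg/min of pigment enters F9.
Concentrate = 1410 − 138 = 1272 kg/min.
Mass fraction = 1077.2/1272 = 0.8469.

0.8469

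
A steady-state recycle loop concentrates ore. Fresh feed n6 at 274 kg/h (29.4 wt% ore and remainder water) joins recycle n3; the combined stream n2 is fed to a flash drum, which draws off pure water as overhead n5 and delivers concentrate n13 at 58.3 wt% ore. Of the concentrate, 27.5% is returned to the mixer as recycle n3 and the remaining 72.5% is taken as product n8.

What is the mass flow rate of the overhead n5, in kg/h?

135.8 kg/h

Overall ore balance (none leaves overhead): ore in fresh feed = ore in product, i.e. 274×0.294 = (1−0.275)·n13·0.583.
n13 = 80.556/(0.583×0.725) = 190.59 kg/h.
Recycle n3 = 0.275×190.59 = 52.411 kg/h.
Combined feed n2 = 274 + 52.411 = 326.41 kg/h.
Overhead n5 = n2 − n13 = 326.41 − 190.59 = 135.83 kg/h.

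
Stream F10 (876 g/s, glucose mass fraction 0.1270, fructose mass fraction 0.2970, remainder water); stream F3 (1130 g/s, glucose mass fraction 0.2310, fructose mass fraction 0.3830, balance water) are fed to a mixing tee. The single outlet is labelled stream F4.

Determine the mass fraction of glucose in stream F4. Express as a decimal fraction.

Total flow out = 876 + 1130 = 2006 g/s.
glucose in = 876×0.127 + 1130×0.231 = 372.28 g/s.
glucose mass fraction in F4 = 372.28/2006 = 0.1856.

0.1856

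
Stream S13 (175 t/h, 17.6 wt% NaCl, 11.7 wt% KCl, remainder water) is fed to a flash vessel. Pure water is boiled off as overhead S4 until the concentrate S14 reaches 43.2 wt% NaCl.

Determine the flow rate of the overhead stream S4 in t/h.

NaCl is conserved: 175×0.176 = 30.8 t/h all reports to the concentrate.
Concentrate = 30.8/(target fraction) = 71.296 t/h.
Overhead = 175 − 71.296 = 103.7 t/h.

103.7 t/h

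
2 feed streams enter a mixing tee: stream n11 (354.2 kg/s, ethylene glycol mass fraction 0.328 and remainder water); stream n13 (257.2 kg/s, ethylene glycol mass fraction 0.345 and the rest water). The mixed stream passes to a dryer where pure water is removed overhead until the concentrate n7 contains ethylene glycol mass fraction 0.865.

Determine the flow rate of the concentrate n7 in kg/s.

236.9 kg/s

ethylene glycol entering = 354.2×0.328 + 257.2×0.345 = 204.91 kg/s.
All ethylene glycol reports to n7, so n7 = 204.91/0.865 = 236.89 kg/s.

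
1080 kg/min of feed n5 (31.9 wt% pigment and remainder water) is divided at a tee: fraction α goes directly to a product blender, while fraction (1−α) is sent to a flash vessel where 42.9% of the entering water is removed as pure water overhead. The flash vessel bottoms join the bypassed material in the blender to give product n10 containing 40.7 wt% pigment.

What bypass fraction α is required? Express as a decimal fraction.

All 1080×0.319 = 344.52 kg/min of pigment reaches n10, so n10 = 344.52/0.407 = 846.49 kg/min and vapour = 233.51 kg/min.
The evaporator receives (1−α)·1080 of feed at 0.681 water and removes 0.429 of that water:
0.429×0.681×(1−α)×1080 = 233.51
(1−α) = 233.51/315.52 = 0.7401;  α = 0.2599.

0.260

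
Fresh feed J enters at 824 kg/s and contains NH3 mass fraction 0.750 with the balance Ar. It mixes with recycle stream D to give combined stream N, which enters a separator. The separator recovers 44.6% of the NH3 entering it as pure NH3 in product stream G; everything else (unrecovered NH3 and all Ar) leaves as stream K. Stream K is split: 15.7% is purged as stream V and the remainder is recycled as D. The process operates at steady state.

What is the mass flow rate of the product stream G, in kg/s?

517.1 kg/s

NH3 in N: m_A = 824×0.750 + (1−0.157)·(1−0.446)·m_A, so m_A = 618/0.5330 = 1159.5 kg/s.
Product G = 0.446×1159.5 = 517.15 kg/s.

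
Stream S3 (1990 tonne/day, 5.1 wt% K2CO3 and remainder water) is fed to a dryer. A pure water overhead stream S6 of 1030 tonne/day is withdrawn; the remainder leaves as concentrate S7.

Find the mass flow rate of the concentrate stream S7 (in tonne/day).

Concentrate = 1990 − 1030 = 960 tonne/day.

960 tonne/day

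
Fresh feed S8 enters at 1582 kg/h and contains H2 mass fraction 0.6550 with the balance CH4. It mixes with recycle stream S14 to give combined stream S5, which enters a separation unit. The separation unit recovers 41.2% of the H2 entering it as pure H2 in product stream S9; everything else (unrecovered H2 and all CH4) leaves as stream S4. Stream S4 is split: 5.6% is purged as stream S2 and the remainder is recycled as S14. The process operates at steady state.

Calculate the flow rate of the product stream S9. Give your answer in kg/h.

H2 in S5: m_A = 1582×0.655 + (1−0.056)·(1−0.412)·m_A, so m_A = 1036.2/0.4449 = 2328.9 kg/h.
Product S9 = 0.412×2328.9 = 959.52 kg/h.

959.5 kg/h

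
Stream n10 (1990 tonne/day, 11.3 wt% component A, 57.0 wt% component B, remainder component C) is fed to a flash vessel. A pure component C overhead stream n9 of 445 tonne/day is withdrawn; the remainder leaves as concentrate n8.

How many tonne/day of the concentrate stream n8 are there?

Concentrate = 1990 − 445 = 1545 tonne/day.

1545 tonne/day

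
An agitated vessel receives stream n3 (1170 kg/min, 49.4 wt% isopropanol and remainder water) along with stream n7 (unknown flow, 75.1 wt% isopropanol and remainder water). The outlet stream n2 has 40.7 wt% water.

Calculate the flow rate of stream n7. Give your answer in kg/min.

Let n7 be the unknown flow. Total out = 1170 + n7.
water balance: 592.02 + 0.249·n7 = 0.407·(1170 + n7)
(0.249 − 0.407)·n7 = 0.407×1170 − 592.02 = -115.83
n7 = -115.83 / -0.158 = 733.1 kg/min

733.1 kg/min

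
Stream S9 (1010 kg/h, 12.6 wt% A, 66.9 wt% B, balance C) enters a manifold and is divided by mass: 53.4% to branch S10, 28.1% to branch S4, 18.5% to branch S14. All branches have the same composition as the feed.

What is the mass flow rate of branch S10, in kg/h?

Branch S10 flow = 0.534×1010 = 539.34 kg/h.

539.3 kg/h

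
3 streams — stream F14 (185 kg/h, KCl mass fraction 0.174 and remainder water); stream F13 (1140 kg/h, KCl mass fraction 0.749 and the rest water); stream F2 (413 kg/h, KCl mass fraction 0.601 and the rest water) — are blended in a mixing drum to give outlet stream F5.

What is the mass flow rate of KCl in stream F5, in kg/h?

KCl out = KCl in = 185×0.174 + 1140×0.749 + 413×0.601 = 1134.3 kg/h.

1134 kg/h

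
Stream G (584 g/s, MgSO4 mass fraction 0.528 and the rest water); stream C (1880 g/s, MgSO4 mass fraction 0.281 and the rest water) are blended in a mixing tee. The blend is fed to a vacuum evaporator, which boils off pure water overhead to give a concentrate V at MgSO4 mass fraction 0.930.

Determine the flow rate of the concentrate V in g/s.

899.6 g/s

MgSO4 entering = 584×0.528 + 1880×0.281 = 836.63 g/s.
All MgSO4 reports to V, so V = 836.63/0.930 = 899.6 g/s.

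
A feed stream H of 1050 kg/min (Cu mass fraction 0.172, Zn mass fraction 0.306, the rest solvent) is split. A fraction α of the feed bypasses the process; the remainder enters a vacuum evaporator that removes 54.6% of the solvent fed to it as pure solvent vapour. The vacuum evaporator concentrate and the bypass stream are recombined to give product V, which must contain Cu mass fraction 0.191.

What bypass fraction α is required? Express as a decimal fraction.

All 1050×0.172 = 180.6 kg/min of Cu reaches V, so V = 180.6/0.191 = 945.55 kg/min and vapour = 104.45 kg/min.
The evaporator receives (1−α)·1050 of feed at 0.522 solvent and removes 0.546 of that solvent:
0.546×0.522×(1−α)×1050 = 104.45
(1−α) = 104.45/299.26 = 0.3490;  α = 0.6510.

0.651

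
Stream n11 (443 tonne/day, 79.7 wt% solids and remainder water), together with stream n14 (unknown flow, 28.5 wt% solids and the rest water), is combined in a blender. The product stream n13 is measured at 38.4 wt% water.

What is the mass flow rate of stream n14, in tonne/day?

Let n14 be the unknown flow. Total out = 443 + n14.
water balance: 89.929 + 0.715·n14 = 0.384·(443 + n14)
(0.715 − 0.384)·n14 = 0.384×443 − 89.929 = 80.183
n14 = 80.183 / 0.331 = 242.24 tonne/day

242.2 tonne/day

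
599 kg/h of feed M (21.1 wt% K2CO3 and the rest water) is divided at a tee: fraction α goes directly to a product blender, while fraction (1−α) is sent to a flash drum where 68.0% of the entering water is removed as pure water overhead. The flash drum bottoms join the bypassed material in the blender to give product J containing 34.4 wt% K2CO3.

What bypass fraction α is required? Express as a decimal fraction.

0.279

All 599×0.211 = 126.39 kg/h of K2CO3 reaches J, so J = 126.39/0.344 = 367.41 kg/h and vapour = 231.59 kg/h.
The evaporator receives (1−α)·599 of feed at 0.789 water and removes 0.680 of that water:
0.680×0.789×(1−α)×599 = 231.59
(1−α) = 231.59/321.38 = 0.7206;  α = 0.2794.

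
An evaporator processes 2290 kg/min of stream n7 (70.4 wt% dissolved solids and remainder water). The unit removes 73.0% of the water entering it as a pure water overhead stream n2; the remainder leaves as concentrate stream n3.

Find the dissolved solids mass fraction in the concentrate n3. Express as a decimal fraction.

dissolved solids is not removed: 2290×0.704 = 1612.2 kg/min of dissolved solids enters n3.
water entering = 2290×0.296 = 677.84 kg/min; overhead removed = 0.730×677.84 = 494.82 kg/min.
Concentrate = 2290 − 494.82 = 1795.2 kg/min.
Mass fraction = 1612.2/1795.2 = 0.898.

0.898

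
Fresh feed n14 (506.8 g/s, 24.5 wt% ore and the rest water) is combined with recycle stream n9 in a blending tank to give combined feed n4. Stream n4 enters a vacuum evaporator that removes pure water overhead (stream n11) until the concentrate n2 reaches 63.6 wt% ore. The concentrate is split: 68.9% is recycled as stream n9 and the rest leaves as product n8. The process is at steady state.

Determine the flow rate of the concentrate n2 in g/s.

627.7 g/s

Overall ore balance (none leaves overhead): ore in fresh feed = ore in product, i.e. 506.8×0.245 = (1−0.689)·n2·0.636.
n2 = 124.17/(0.636×0.311) = 627.75 g/s.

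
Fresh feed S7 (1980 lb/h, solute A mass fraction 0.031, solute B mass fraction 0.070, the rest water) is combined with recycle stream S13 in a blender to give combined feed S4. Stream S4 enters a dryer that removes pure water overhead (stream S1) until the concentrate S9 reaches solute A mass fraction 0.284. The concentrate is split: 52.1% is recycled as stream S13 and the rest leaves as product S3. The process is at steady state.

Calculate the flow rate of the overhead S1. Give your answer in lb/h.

1764 lb/h

Overall solute A balance (none leaves overhead): solute A in fresh feed = solute A in product, i.e. 1980×0.031 = (1−0.521)·S9·0.284.
S9 = 61.38/(0.284×0.479) = 451.2 lb/h.
Recycle S13 = 0.521×451.2 = 235.08 lb/h.
Combined feed S4 = 1980 + 235.08 = 2215.1 lb/h.
Overhead S1 = S4 − S9 = 2215.1 − 451.2 = 1763.9 lb/h.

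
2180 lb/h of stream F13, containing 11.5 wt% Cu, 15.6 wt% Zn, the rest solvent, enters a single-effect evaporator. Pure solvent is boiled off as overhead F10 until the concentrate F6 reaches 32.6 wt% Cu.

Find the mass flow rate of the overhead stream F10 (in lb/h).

Cu is conserved: 2180×0.115 = 250.7 lb/h all reports to the concentrate.
Concentrate = 250.7/(target fraction) = 769.02 lb/h.
Overhead = 2180 − 769.02 = 1411 lb/h.

1411 lb/h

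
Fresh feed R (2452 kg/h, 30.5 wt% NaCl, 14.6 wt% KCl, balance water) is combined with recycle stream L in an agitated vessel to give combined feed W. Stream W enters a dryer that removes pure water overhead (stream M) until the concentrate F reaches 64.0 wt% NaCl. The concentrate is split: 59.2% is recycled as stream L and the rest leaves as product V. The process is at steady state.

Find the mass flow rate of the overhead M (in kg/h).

1283 kg/h

Overall NaCl balance (none leaves overhead): NaCl in fresh feed = NaCl in product, i.e. 2452×0.305 = (1−0.592)·F·0.640.
F = 747.86/(0.640×0.408) = 2864 kg/h.
Recycle L = 0.592×2864 = 1695.5 kg/h.
Combined feed W = 2452 + 1695.5 = 4147.5 kg/h.
Overhead M = W − F = 4147.5 − 2864 = 1283.5 kg/h.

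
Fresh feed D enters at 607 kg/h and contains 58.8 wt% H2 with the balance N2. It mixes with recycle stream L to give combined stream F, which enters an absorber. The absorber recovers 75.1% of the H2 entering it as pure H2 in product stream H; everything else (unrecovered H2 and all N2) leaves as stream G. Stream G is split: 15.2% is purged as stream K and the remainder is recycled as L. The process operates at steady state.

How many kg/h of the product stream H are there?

339.8 kg/h

H2 in F: m_A = 607×0.588 + (1−0.152)·(1−0.751)·m_A, so m_A = 356.92/0.7888 = 452.45 kg/h.
Product H = 0.751×452.45 = 339.79 kg/h.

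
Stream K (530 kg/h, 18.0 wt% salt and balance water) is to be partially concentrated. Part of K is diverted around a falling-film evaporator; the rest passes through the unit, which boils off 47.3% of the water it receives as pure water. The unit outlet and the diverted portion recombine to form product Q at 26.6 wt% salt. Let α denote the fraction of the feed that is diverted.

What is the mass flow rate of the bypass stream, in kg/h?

All 530×0.180 = 95.4 kg/h of salt reaches Q, so Q = 95.4/0.266 = 358.65 kg/h and vapour = 171.35 kg/h.
The evaporator receives (1−α)·530 of feed at 0.820 water and removes 0.473 of that water:
0.473×0.820×(1−α)×530 = 171.35
(1−α) = 171.35/205.57 = 0.8336;  α = 0.1664.
Bypass flow = 0.1664×530 = 88.208 kg/h.

88.21 kg/h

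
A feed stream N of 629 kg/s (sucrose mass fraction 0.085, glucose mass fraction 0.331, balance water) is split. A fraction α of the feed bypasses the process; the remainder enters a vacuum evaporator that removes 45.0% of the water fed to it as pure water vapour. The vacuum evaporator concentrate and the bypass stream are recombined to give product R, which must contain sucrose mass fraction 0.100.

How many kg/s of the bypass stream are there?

All 629×0.085 = 53.465 kg/s of sucrose reaches R, so R = 53.465/0.100 = 534.65 kg/s and vapour = 94.35 kg/s.
The evaporator receives (1−α)·629 of feed at 0.584 water and removes 0.450 of that water:
0.450×0.584×(1−α)×629 = 94.35
(1−α) = 94.35/165.3 = 0.5708;  α = 0.4292.
Bypass flow = 0.4292×629 = 269.98 kg/s.

270 kg/s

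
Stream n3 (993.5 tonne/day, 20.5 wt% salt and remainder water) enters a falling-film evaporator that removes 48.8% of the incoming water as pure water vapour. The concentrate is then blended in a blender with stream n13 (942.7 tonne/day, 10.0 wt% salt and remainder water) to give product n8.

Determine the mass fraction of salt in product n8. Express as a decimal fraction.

0.192

Vapour removed = 0.488×0.795×993.5 = 385.44 tonne/day; concentrate = 608.06 tonne/day.
salt reaching the mixer = 203.67 (from concentrate) + 942.7×0.100 = 297.94 tonne/day.
Product flow = 608.06 + 942.7 = 1550.8 tonne/day; salt fraction = 0.192.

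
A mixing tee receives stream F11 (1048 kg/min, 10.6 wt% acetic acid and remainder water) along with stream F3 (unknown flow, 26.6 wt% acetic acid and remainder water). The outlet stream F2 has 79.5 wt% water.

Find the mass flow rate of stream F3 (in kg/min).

Let F3 be the unknown flow. Total out = 1048 + F3.
water balance: 936.91 + 0.734·F3 = 0.795·(1048 + F3)
(0.734 − 0.795)·F3 = 0.795×1048 − 936.91 = -103.75
F3 = -103.75 / -0.061 = 1700.9 kg/min

1701 kg/min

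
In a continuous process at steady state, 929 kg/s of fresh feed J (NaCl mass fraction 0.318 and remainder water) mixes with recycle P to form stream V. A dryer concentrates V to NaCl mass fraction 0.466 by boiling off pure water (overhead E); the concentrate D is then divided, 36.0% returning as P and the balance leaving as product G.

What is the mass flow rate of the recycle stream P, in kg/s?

356.6 kg/s

Overall NaCl balance (none leaves overhead): NaCl in fresh feed = NaCl in product, i.e. 929×0.318 = (1−0.360)·D·0.466.
D = 295.42/(0.466×0.640) = 990.55 kg/s.
Recycle P = 0.360×990.55 = 356.6 kg/s.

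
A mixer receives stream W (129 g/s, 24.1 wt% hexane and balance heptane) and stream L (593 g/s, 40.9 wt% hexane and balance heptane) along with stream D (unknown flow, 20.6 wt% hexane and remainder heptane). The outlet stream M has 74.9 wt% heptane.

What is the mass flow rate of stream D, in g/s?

2053 g/s

Let D be the unknown flow. Total out = 722 + D.
heptane balance: 448.37 + 0.794·D = 0.749·(722 + D)
(0.794 − 0.749)·D = 0.749×722 − 448.37 = 92.404
D = 92.404 / 0.045 = 2053.4 g/s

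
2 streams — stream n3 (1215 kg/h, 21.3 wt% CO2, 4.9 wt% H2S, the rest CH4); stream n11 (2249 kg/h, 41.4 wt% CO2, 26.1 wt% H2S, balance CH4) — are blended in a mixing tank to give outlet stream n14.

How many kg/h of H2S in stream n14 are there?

H2S out = H2S in = 1215×0.049 + 2249×0.261 = 646.52 kg/h.

646.5 kg/h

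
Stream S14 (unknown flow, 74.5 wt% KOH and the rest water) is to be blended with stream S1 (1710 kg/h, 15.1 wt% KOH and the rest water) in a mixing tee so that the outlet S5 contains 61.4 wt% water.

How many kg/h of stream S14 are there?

Let S14 be the unknown flow. Total out = 1710 + S14.
water balance: 1451.8 + 0.255·S14 = 0.614·(1710 + S14)
(0.255 − 0.614)·S14 = 0.614×1710 − 1451.8 = -401.85
S14 = -401.85 / -0.359 = 1119.4 kg/h

1119 kg/h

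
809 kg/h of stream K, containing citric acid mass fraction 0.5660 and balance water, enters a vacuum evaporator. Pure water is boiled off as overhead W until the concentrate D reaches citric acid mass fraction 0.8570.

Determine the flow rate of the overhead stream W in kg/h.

citric acid is conserved: 809×0.566 = 457.89 kg/h all reports to the concentrate.
Concentrate = 457.89/(target fraction) = 534.3 kg/h.
Overhead = 809 − 534.3 = 274.7 kg/h.

274.7 kg/h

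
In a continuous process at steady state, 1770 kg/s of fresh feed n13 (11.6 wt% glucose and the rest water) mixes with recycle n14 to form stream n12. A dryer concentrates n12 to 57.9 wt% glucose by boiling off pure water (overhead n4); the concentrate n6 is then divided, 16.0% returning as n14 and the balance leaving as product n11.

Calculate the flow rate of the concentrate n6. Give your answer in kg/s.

Overall glucose balance (none leaves overhead): glucose in fresh feed = glucose in product, i.e. 1770×0.116 = (1−0.160)·n6·0.579.
n6 = 205.32/(0.579×0.840) = 422.16 kg/s.

422.2 kg/s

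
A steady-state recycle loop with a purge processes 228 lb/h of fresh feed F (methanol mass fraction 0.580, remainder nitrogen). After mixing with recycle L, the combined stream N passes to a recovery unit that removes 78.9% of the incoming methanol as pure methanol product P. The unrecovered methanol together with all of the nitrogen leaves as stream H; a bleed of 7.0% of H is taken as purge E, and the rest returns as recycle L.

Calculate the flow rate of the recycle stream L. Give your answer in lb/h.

nitrogen enters only via F and leaves only via the purge: 228×0.420 = 0.070×(nitrogen in H), and the recovery unit passes all nitrogen, so nitrogen in N = nitrogen in H = 1368 lb/h.
methanol in N: m_A = 228×0.580 + (1−0.070)·(1−0.789)·m_A, so m_A = 132.24/0.8038 = 164.52 lb/h.
H = (1−0.789)×164.52 + 1368 = 1402.7 lb/h.
Recycle L = (1−0.070)×1402.7 = 1304.5 lb/h.

1305 lb/h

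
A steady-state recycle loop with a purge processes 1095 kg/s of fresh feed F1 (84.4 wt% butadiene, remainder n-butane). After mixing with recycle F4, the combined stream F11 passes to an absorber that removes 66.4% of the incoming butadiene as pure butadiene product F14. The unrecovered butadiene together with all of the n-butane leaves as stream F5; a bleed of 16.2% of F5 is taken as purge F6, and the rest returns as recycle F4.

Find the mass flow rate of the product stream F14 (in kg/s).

854.2 kg/s

butadiene in F11: m_A = 1095×0.844 + (1−0.162)·(1−0.664)·m_A, so m_A = 924.18/0.7184 = 1286.4 kg/s.
Product F14 = 0.664×1286.4 = 854.16 kg/s.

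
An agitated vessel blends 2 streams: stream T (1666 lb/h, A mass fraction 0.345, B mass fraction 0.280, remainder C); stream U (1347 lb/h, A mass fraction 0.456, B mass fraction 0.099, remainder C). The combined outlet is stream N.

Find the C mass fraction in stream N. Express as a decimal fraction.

Total flow out = 1666 + 1347 = 3013 lb/h.
C in = 1666×0.375 + 1347×0.445 = 1224.2 lb/h.
C mass fraction in N = 1224.2/3013 = 0.406.

0.406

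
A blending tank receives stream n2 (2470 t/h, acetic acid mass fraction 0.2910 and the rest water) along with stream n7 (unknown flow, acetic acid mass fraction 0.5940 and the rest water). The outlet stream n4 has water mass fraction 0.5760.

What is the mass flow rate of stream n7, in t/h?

Let n7 be the unknown flow. Total out = 2470 + n7.
water balance: 1751.2 + 0.406·n7 = 0.576·(2470 + n7)
(0.406 − 0.576)·n7 = 0.576×2470 − 1751.2 = -328.51
n7 = -328.51 / -0.170 = 1932.4 t/h

1932 t/h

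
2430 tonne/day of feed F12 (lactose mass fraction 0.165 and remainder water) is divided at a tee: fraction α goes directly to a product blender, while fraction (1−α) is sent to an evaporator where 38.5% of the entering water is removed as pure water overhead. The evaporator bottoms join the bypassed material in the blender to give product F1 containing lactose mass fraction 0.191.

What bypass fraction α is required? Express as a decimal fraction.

All 2430×0.165 = 400.95 tonne/day of lactose reaches F1, so F1 = 400.95/0.191 = 2099.2 tonne/day and vapour = 330.79 tonne/day.
The evaporator receives (1−α)·2430 of feed at 0.835 water and removes 0.385 of that water:
0.385×0.835×(1−α)×2430 = 330.79
(1−α) = 330.79/781.18 = 0.4234;  α = 0.5766.

0.577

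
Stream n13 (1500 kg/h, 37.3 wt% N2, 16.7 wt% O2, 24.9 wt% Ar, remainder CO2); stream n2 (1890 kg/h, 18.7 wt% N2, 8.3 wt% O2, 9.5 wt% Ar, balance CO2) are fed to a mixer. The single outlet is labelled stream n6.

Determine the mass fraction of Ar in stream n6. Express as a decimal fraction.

Total flow out = 1500 + 1890 = 3390 kg/h.
Ar in = 1500×0.249 + 1890×0.095 = 553.05 kg/h.
Ar mass fraction in n6 = 553.05/3390 = 0.163.

0.163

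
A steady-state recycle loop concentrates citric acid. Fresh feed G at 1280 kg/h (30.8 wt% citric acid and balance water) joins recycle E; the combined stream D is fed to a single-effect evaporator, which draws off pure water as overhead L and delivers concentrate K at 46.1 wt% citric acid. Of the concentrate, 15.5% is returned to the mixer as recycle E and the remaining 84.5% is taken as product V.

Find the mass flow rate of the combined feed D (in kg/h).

Overall citric acid balance (none leaves overhead): citric acid in fresh feed = citric acid in product, i.e. 1280×0.308 = (1−0.155)·K·0.461.
K = 394.24/(0.461×0.845) = 1012.1 kg/h.
Recycle E = 0.155×1012.1 = 156.87 kg/h.
Combined feed D = 1280 + 156.87 = 1436.9 kg/h.

1437 kg/h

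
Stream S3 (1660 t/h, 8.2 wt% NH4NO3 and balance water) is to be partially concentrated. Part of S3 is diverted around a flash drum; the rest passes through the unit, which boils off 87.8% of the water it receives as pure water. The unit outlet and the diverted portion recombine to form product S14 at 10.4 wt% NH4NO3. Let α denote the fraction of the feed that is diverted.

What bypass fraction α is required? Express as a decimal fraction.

0.738

All 1660×0.082 = 136.12 t/h of NH4NO3 reaches S14, so S14 = 136.12/0.104 = 1308.8 t/h and vapour = 351.15 t/h.
The evaporator receives (1−α)·1660 of feed at 0.918 water and removes 0.878 of that water:
0.878×0.918×(1−α)×1660 = 351.15
(1−α) = 351.15/1338 = 0.2625;  α = 0.7375.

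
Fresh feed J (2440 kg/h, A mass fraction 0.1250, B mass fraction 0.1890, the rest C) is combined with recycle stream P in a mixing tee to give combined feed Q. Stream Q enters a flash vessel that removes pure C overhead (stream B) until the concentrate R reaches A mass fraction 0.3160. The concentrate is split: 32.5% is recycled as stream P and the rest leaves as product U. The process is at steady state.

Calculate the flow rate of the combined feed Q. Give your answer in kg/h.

Overall A balance (none leaves overhead): A in fresh feed = A in product, i.e. 2440×0.125 = (1−0.325)·R·0.316.
R = 305/(0.316×0.675) = 1429.9 kg/h.
Recycle P = 0.325×1429.9 = 464.72 kg/h.
Combined feed Q = 2440 + 464.72 = 2904.7 kg/h.

2905 kg/h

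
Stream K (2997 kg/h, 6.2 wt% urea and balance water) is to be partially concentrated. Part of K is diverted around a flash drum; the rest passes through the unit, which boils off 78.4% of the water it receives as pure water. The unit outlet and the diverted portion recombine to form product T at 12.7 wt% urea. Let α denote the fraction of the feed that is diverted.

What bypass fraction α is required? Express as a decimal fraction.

All 2997×0.062 = 185.81 kg/h of urea reaches T, so T = 185.81/0.127 = 1463.1 kg/h and vapour = 1533.9 kg/h.
The evaporator receives (1−α)·2997 of feed at 0.938 water and removes 0.784 of that water:
0.784×0.938×(1−α)×2997 = 1533.9
(1−α) = 1533.9/2204 = 0.6960;  α = 0.3040.

0.304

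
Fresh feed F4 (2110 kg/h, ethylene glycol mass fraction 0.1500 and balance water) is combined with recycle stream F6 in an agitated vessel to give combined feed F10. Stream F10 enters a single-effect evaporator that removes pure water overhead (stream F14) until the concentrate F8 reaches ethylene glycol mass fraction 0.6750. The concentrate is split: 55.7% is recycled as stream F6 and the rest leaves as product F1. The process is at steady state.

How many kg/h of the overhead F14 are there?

1641 kg/h

Overall ethylene glycol balance (none leaves overhead): ethylene glycol in fresh feed = ethylene glycol in product, i.e. 2110×0.150 = (1−0.557)·F8·0.675.
F8 = 316.5/(0.675×0.443) = 1058.4 kg/h.
Recycle F6 = 0.557×1058.4 = 589.55 kg/h.
Combined feed F10 = 2110 + 589.55 = 2699.6 kg/h.
Overhead F14 = F10 − F8 = 2699.6 − 1058.4 = 1641.1 kg/h.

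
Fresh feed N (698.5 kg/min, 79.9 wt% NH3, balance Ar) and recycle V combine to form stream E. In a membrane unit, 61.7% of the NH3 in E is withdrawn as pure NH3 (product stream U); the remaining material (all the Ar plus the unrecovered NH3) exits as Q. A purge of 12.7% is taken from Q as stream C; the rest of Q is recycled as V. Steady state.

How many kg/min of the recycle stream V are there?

Ar enters only via N and leaves only via the purge: 698.5×0.201 = 0.127×(Ar in Q), and the membrane unit passes all Ar, so Ar in E = Ar in Q = 1105.5 kg/min.
NH3 in E: m_A = 698.5×0.799 + (1−0.127)·(1−0.617)·m_A, so m_A = 558.1/0.6656 = 838.44 kg/min.
Q = (1−0.617)×838.44 + 1105.5 = 1426.6 kg/min.
Recycle V = (1−0.127)×1426.6 = 1245.4 kg/min.

1245 kg/min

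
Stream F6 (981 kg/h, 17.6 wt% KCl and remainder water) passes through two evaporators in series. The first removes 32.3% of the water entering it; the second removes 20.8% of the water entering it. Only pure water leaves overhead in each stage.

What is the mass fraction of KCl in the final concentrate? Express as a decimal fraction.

water in feed = 981×0.824 = 808.34 kg/h.
After stage 1: water left = (1−0.323)×808.34 = 547.25; stream total = 719.9 kg/h.
After stage 2: water left = (1−0.208)×547.25 = 433.42; final concentrate = 606.08 kg/h.
KCl fraction = 172.66/606.08 = 0.2849.

0.2849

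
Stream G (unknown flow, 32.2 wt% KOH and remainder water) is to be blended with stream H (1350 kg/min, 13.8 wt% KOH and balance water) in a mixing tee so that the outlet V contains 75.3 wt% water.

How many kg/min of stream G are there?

Let G be the unknown flow. Total out = 1350 + G.
water balance: 1163.7 + 0.678·G = 0.753·(1350 + G)
(0.678 − 0.753)·G = 0.753×1350 − 1163.7 = -147.15
G = -147.15 / -0.075 = 1962 kg/min

1962 kg/min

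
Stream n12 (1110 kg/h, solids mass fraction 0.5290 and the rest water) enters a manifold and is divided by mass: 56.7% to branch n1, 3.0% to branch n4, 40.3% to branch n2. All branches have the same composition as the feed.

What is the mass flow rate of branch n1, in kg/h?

Branch n1 flow = 0.567×1110 = 629.37 kg/h.

629.4 kg/h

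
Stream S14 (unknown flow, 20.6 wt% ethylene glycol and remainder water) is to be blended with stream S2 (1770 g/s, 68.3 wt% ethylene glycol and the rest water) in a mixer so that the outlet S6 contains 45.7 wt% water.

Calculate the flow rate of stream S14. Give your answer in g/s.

735.3 g/s

Let S14 be the unknown flow. Total out = 1770 + S14.
water balance: 561.09 + 0.794·S14 = 0.457·(1770 + S14)
(0.794 − 0.457)·S14 = 0.457×1770 − 561.09 = 247.8
S14 = 247.8 / 0.337 = 735.31 g/s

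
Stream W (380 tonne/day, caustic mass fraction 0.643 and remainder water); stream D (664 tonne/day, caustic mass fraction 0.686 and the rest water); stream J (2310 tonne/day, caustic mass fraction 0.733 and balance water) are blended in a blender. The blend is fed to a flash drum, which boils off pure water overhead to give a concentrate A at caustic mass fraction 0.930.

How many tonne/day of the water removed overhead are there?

caustic entering = 380×0.643 + 664×0.686 + 2310×0.733 = 2393.1 tonne/day.
All caustic reports to A, so A = 2393.1/0.930 = 2573.2 tonne/day.
Total feed = 3354 tonne/day; overhead = 3354 − 2573.2 = 780.8 tonne/day.

780.8 tonne/day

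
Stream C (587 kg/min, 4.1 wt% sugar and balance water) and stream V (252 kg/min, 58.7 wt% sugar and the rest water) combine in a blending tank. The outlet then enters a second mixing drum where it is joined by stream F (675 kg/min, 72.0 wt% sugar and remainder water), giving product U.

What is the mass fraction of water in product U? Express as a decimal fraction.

0.5654

Overall, product flow = 1514 kg/min.
water in = 587×0.959 + 252×0.413 + 675×0.280 = 856.01 kg/min.
water fraction in U = 0.5654.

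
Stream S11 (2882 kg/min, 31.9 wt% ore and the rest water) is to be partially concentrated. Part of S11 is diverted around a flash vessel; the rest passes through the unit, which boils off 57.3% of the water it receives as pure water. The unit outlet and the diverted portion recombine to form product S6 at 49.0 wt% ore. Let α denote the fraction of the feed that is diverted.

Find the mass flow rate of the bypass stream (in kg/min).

All 2882×0.319 = 919.36 kg/min of ore reaches S6, so S6 = 919.36/0.490 = 1876.2 kg/min and vapour = 1005.8 kg/min.
The evaporator receives (1−α)·2882 of feed at 0.681 water and removes 0.573 of that water:
0.573×0.681×(1−α)×2882 = 1005.8
(1−α) = 1005.8/1124.6 = 0.8943;  α = 0.1057.
Bypass flow = 0.1057×2882 = 304.54 kg/min.

304.5 kg/min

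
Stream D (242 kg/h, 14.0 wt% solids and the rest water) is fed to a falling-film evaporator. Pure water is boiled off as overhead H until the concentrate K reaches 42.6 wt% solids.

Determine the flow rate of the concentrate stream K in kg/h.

79.53 kg/h

solids is conserved: 242×0.140 = 33.88 kg/h all reports to the concentrate.
Concentrate = 33.88/(target fraction) = 79.531 kg/h.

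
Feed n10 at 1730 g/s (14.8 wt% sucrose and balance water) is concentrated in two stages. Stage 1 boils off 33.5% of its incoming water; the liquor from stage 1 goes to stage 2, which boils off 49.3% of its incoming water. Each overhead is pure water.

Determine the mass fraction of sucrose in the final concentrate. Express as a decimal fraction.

water in feed = 1730×0.852 = 1474 g/s.
After stage 1: water left = (1−0.335)×1474 = 980.18; stream total = 1236.2 g/s.
After stage 2: water left = (1−0.493)×980.18 = 496.95; final concentrate = 752.99 g/s.
sucrose fraction = 256.04/752.99 = 0.340.

0.340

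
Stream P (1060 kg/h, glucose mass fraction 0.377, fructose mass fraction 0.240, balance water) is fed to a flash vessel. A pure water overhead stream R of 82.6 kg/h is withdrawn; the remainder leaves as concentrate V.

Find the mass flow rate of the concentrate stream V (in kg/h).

Concentrate = 1060 − 82.6 = 977.4 kg/h.

977.4 kg/h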